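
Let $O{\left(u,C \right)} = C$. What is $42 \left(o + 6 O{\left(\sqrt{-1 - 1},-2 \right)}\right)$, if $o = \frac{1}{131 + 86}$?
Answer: $- \frac{15618}{31} \approx -503.81$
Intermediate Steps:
$o = \frac{1}{217} \approx 0.0046083$
$42 \left(o + 6 O{\left(\sqrt{-1 - 1},-2 \right)}\right) = 42 \left(\frac{1}{217} + 6 \left(-2\right)\right) = 42 \left(\frac{1}{217} - 12\right) = 42 \left(- \frac{2603}{217}\right) = - \frac{15618}{31}$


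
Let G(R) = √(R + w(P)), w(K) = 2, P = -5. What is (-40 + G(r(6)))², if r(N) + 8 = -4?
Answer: (40 - I*√10)² ≈ 1590.0 - 252.98*I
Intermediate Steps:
r(N) = -12 (r(N) = -8 - 4 = -12)
G(R) = √(2 + R) (G(R) = √(R + 2) = √(2 + R))
(-40 + G(r(6)))² = (-40 + √(2 - 12))² = (-40 + √(-10))² = (-40 + I*√10)²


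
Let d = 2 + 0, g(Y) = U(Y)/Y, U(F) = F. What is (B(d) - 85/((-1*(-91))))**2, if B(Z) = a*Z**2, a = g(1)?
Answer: 77841/8281 ≈ 9.3999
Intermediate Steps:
g(Y) = 1 (g(Y) = Y/Y = 1)
a = 1
d = 2
B(Z) = Z**2 (B(Z) = 1*Z**2 = Z**2)
(B(d) - 85/((-1*(-91))))**2 = (2**2 - 85/((-1*(-91))))**2 = (4 - 85/91)**2 = (279/91)**2 = 77841/8281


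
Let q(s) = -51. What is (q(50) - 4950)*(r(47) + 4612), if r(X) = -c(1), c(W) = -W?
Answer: -23069613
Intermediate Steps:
r(X) = 1 (r(X) = -(-1) = -1*(-1) = 1)
(q(50) - 4950)*(r(47) + 4612) = (-51 - 4950)*(1 + 4612) = -5001*4613 = -23069613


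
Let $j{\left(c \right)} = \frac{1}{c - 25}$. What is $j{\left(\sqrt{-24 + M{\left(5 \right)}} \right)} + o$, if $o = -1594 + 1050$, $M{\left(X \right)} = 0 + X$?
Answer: $- \frac{350361}{644} - \frac{i \sqrt{19}}{644} \approx -544.04 - 0.0067685 i$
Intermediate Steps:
$M{\left(X \right)} = X$
$o = -544$
$j{\left(c \right)} = \frac{1}{-25 + c}$
$j{\left(\sqrt{-24 + M{\left(5 \right)}} \right)} + o = \frac{1}{-25 + \sqrt{-24 + 5}} - 544 = \frac{1}{-25 + \sqrt{-19}} - 544 = \frac{1}{-25 + i \sqrt{19}} - 544 = -544 + \frac{1}{-25 + i \sqrt{19}}$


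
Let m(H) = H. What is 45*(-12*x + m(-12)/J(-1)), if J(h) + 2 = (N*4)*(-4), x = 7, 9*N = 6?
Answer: -71010/19 ≈ -3737.4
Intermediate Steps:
N = ⅔ (N = (⅑)*6 = ⅔ ≈ 0.66667)
J(h) = -38/3 (J(h) = -2 + ((⅔)*4)*(-4) = -2 + (8/3)*(-4) = -2 - 32/3 = -38/3)
45*(-12*x + m(-12)/J(-1)) = 45*(-12*7 - 12/(-38/3)) = 45*(-84 - 12*(-3/38)) = 45*(-84 + 18/19) = 45*(-1578/19) = -71010/19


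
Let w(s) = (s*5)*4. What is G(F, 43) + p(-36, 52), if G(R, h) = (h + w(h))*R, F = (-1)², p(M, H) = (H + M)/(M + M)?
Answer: 8125/9 ≈ 902.78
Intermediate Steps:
p(M, H) = (H + M)/(2*M) (p(M, H) = (H + M)/((2*M)) = (H + M)*(1/(2*M)) = (H + M)/(2*M))
F = 1
w(s) = 20*s (w(s) = (5*s)*4 = 20*s)
G(R, h) = 21*R*h (G(R, h) = (h + 20*h)*R = (21*h)*R = 21*R*h)
G(F, 43) + p(-36, 52) = 21*1*43 + (½)*(52 - 36)/(-36) = 903 + (½)*(-1/36)*16 = 903 - 2/9 = 8125/9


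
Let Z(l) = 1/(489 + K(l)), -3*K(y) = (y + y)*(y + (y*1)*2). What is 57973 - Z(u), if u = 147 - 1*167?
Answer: 18029604/311 ≈ 57973.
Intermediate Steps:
u = -20 (u = 147 - 167 = -20)
K(y) = -2*y² (K(y) = -(y + y)*(y + (y*1)*2)/3 = -2*y*(y + y*2)/3 = -2*y*(y + 2*y)/3 = -2*y*3*y/3 = -2*y²)
Z(l) = 1/(489 - 2*l²)
57973 - Z(u) = 57973 - (-1)/(-489 + 2*(-20)²) = 57973 - (-1)/(-489 + 2*400) = 57973 - (-1)/(-489 + 800) = 57973 - (-1)/311 = 57973 - 1*(-1/311) = 57973 + 1/311 = 18029604/311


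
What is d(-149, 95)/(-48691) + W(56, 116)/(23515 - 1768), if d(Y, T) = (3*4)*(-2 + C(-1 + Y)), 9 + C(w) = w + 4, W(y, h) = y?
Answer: 43698044/1058883177 ≈ 0.041268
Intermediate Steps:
C(w) = -5 + w (C(w) = -9 + (w + 4) = -9 + (4 + w) = -5 + w)
d(Y, T) = -96 + 12*Y (d(Y, T) = (3*4)*(-2 + (-5 + (-1 + Y))) = 12*(-2 + (-6 + Y)) = 12*(-8 + Y) = -96 + 12*Y)
d(-149, 95)/(-48691) + W(56, 116)/(23515 - 1768) = (-96 + 12*(-149))/(-48691) + 56/(23515 - 1768) = (-96 - 1788)*(-1/48691) + 56/21747 = -1884*(-1/48691) + 56*(1/21747) = 1884/48691 + 56/21747 = 43698044/1058883177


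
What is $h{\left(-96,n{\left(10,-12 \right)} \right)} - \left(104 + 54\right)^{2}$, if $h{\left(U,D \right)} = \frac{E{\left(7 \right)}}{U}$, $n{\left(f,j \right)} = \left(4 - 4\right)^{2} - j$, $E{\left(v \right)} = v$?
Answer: $- \frac{2396551}{96} \approx -24964.0$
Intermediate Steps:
$n{\left(f,j \right)} = - j$ ($n{\left(f,j \right)} = \left(4 - 4\right)^{2} - j = 0^{2} - j = 0 - j = - j$)
$h{\left(U,D \right)} = \frac{7}{U}$
$h{\left(-96,n{\left(10,-12 \right)} \right)} - \left(104 + 54\right)^{2} = \frac{7}{-96} - \left(104 + 54\right)^{2} = 7 \left(- \frac{1}{96}\right) - 158^{2} = - \frac{7}{96} - 24964 = - \frac{2396551}{96}$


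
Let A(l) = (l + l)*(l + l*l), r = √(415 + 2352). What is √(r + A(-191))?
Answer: √(-13862780 + √2767) ≈ 3723.3*I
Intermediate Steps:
r = √2767 ≈ 52.602
A(l) = 2*l*(l + l²) (A(l) = (2*l)*(l + l²) = 2*l*(l + l²))
√(r + A(-191)) = √(√2767 + 2*(-191)²*(1 - 191)) = √(√2767 + 2*36481*(-190)) = √(√2767 - 13862780) = √(-13862780 + √2767)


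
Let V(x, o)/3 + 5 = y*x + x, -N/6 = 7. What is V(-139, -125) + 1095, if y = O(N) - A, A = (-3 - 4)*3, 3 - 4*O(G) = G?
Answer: -51141/4 ≈ -12785.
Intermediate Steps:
N = -42 (N = -6*7 = -42)
O(G) = ¾ - G/4
A = -21 (A = -7*3 = -21)
y = 129/4 (y = (¾ - ¼*(-42)) - 1*(-21) = (¾ + 21/2) + 21 = 45/4 + 21 = 129/4 ≈ 32.250)
V(x, o) = -15 + 399*x/4 (V(x, o) = -15 + 3*(129*x/4 + x) = -15 + 3*(133*x/4) = -15 + 399*x/4)
V(-139, -125) + 1095 = (-15 + (399/4)*(-139)) + 1095 = (-15 - 55461/4) + 1095 = -55521/4 + 1095 = -51141/4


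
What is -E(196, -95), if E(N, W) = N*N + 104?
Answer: -38520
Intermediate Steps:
E(N, W) = 104 + N**2 (E(N, W) = N**2 + 104 = 104 + N**2)
-E(196, -95) = -(104 + 196**2) = -(104 + 38416) = -1*38520 = -38520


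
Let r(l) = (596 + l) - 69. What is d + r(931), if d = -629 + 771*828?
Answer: 639217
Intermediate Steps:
r(l) = 527 + l
d = 637759 (d = -629 + 638388 = 637759)
d + r(931) = 637759 + (527 + 931) = 637759 + 1458 = 639217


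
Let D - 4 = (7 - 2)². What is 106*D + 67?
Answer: 3141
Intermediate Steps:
D = 29 (D = 4 + (7 - 2)² = 4 + 5² = 4 + 25 = 29)
106*D + 67 = 106*29 + 67 = 3074 + 67 = 3141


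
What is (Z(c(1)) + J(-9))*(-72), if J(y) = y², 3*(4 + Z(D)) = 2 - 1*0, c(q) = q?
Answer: -5592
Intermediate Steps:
Z(D) = -10/3 (Z(D) = -4 + (2 - 1*0)/3 = -4 + (2 + 0)/3 = -4 + (⅓)*2 = -4 + ⅔ = -10/3)
(Z(c(1)) + J(-9))*(-72) = (-10/3 + (-9)²)*(-72) = (-10/3 + 81)*(-72) = (233/3)*(-72) = -5592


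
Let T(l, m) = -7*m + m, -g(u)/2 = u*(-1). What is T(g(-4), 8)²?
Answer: 2304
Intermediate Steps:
g(u) = 2*u (g(u) = -2*u*(-1) = -(-2)*u = 2*u)
T(l, m) = -6*m
T(g(-4), 8)² = (-6*8)² = (-48)² = 2304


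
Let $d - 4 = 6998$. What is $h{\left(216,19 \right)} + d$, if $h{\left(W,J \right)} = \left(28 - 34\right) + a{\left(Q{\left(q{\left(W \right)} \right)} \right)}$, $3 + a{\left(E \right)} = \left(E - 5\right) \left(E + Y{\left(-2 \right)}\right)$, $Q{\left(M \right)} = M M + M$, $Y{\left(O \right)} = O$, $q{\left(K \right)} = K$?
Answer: $2196663283$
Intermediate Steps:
$Q{\left(M \right)} = M + M^{2}$ ($Q{\left(M \right)} = M^{2} + M = M + M^{2}$)
$a{\left(E \right)} = -3 + \left(-5 + E\right) \left(-2 + E\right)$ ($a{\left(E \right)} = -3 + \left(E - 5\right) \left(E - 2\right) = -3 + \left(-5 + E\right) \left(-2 + E\right)$)
$d = 7002$ ($d = 4 + 6998 = 7002$)
$h{\left(W,J \right)} = 1 + W^{2} \left(1 + W\right)^{2} - 7 W \left(1 + W\right)$ ($h{\left(W,J \right)} = \left(28 - 34\right) + \left(7 + \left(W \left(1 + W\right)\right)^{2} - 7 W \left(1 + W\right)\right) = -6 + \left(7 + W^{2} \left(1 + W\right)^{2} - 7 W \left(1 + W\right)\right) = 1 + W^{2} \left(1 + W\right)^{2} - 7 W \left(1 + W\right)$)
$h{\left(216,19 \right)} + d = \left(1 + 216^{2} \left(1 + 216\right)^{2} - 1512 \left(1 + 216\right)\right) + 7002 = \left(1 + 46656 \cdot 217^{2} - 1512 \cdot 217\right) + 7002 = \left(1 + 46656 \cdot 47089 - 328104\right) + 7002 = \left(1 + 2196984384 - 328104\right) + 7002 = 2196656281 + 7002 = 2196663283$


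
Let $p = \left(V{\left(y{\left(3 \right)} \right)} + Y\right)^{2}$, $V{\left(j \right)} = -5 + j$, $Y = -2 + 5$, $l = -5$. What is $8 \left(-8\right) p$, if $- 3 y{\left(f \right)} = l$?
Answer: $- \frac{64}{9} \approx -7.1111$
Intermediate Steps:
$y{\left(f \right)} = \frac{5}{3}$ ($y{\left(f \right)} = \left(- \frac{1}{3}\right) \left(-5\right) = \frac{5}{3}$)
$Y = 3$
$p = \frac{1}{9}$ ($p = \left(\left(-5 + \frac{5}{3}\right) + 3\right)^{2} = \left(- \frac{10}{3} + 3\right)^{2} = \left(- \frac{1}{3}\right)^{2} = \frac{1}{9} \approx 0.11111$)
$8 \left(-8\right) p = 8 \left(-8\right) \frac{1}{9} = \left(-64\right) \frac{1}{9} = - \frac{64}{9}$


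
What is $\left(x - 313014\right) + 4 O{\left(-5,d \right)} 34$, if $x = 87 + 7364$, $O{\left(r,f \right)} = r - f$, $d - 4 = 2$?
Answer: $-307059$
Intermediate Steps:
$d = 6$ ($d = 4 + 2 = 6$)
$x = 7451$
$\left(x - 313014\right) + 4 O{\left(-5,d \right)} 34 = \left(7451 - 313014\right) + 4 \left(-5 - 6\right) 34 = -305563 + 4 \left(-5 - 6\right) 34 = -305563 + 4 \left(-11\right) 34 = -305563 - 1496 = -307059$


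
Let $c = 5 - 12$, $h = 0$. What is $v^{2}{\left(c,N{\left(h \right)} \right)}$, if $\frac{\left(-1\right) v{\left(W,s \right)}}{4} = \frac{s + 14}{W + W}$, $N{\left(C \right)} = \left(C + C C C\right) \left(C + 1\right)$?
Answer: $16$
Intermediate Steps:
$c = -7$
$N{\left(C \right)} = \left(1 + C\right) \left(C + C^{3}\right)$ ($N{\left(C \right)} = \left(C + C^{2} C\right) \left(1 + C\right) = \left(C + C^{3}\right) \left(1 + C\right) = \left(1 + C\right) \left(C + C^{3}\right)$)
$v{\left(W,s \right)} = - \frac{2 \left(14 + s\right)}{W}$ ($v{\left(W,s \right)} = - 4 \frac{s + 14}{W + W} = - 4 \frac{14 + s}{2 W} = - \frac{2 \left(14 + s\right)}{W}$)
$v^{2}{\left(c,N{\left(h \right)} \right)} = \left(\frac{2 \left(-14 - 0 \left(1 + 0 + 0^{2} + 0^{3}\right)\right)}{-7}\right)^{2} = \left(2 \left(- \frac{1}{7}\right) \left(-14 - 0 \left(1 + 0 + 0 + 0\right)\right)\right)^{2} = \left(2 \left(- \frac{1}{7}\right) \left(-14 - 0 \cdot 1\right)\right)^{2} = \left(2 \left(- \frac{1}{7}\right) \left(-14 - 0\right)\right)^{2} = \left(2 \left(- \frac{1}{7}\right) \left(-14 + 0\right)\right)^{2} = \left(2 \left(- \frac{1}{7}\right) \left(-14\right)\right)^{2} = 4^{2} = 16$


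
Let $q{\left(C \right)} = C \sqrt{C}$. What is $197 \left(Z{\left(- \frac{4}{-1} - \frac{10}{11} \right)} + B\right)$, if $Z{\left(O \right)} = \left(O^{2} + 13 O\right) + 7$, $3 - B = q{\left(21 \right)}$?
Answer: $\frac{1423916}{121} - 4137 \sqrt{21} \approx -7190.2$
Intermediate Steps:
$q{\left(C \right)} = C^{\frac{3}{2}}$
$B = 3 - 21 \sqrt{21}$ ($B = 3 - 21^{\frac{3}{2}} = 3 - 21 \sqrt{21} \approx -93.234$)
$Z{\left(O \right)} = 7 + O^{2} + 13 O$
$197 \left(Z{\left(- \frac{4}{-1} - \frac{10}{11} \right)} + B\right) = 197 \left(\left(7 + \left(- \frac{4}{-1} - \frac{10}{11}\right)^{2} + 13 \left(- \frac{4}{-1} - \frac{10}{11}\right)\right) + \left(3 - 21 \sqrt{21}\right)\right) = 197 \left(\left(7 + \left(\left(-4\right) \left(-1\right) - \frac{10}{11}\right)^{2} + 13 \left(\left(-4\right) \left(-1\right) - \frac{10}{11}\right)\right) + \left(3 - 21 \sqrt{21}\right)\right) = 197 \left(\left(7 + \left(4 - \frac{10}{11}\right)^{2} + 13 \left(4 - \frac{10}{11}\right)\right) + \left(3 - 21 \sqrt{21}\right)\right) = 197 \left(\left(7 + \left(\frac{34}{11}\right)^{2} + 13 \cdot \frac{34}{11}\right) + \left(3 - 21 \sqrt{21}\right)\right) = 197 \left(\left(7 + \frac{1156}{121} + \frac{442}{11}\right) + \left(3 - 21 \sqrt{21}\right)\right) = 197 \left(\frac{6865}{121} + \left(3 - 21 \sqrt{21}\right)\right) = 197 \left(\frac{7228}{121} - 21 \sqrt{21}\right) = \frac{1423916}{121} - 4137 \sqrt{21}$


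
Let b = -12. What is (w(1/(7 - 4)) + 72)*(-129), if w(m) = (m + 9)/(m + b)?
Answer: -45924/5 ≈ -9184.8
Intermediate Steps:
w(m) = (9 + m)/(-12 + m) (w(m) = (m + 9)/(m - 12) = (9 + m)/(-12 + m))
(w(1/(7 - 4)) + 72)*(-129) = ((9 + 1/(7 - 4))/(-12 + 1/(7 - 4)) + 72)*(-129) = ((9 + 1/3)/(-12 + 1/3) + 72)*(-129) = ((9 + ⅓)/(-12 + ⅓) + 72)*(-129) = ((28/3)/(-35/3) + 72)*(-129) = (-3/35*28/3 + 72)*(-129) = (-⅘ + 72)*(-129) = (356/5)*(-129) = -45924/5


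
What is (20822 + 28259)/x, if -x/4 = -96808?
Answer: 49081/387232 ≈ 0.12675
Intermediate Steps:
x = 387232 (x = -4*(-96808) = 387232)
(20822 + 28259)/x = (20822 + 28259)/387232 = 49081*(1/387232) = 49081/387232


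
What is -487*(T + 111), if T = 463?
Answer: -279538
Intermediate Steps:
-487*(T + 111) = -487*(463 + 111) = -487*574 = -279538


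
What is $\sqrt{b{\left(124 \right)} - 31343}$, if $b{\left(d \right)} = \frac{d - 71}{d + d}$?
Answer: $\frac{i \sqrt{481926682}}{124} \approx 177.04 i$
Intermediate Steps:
$b{\left(d \right)} = \frac{-71 + d}{2 d}$
$\sqrt{b{\left(124 \right)} - 31343} = \sqrt{\frac{-71 + 124}{2 \cdot 124} - 31343} = \sqrt{\frac{1}{2} \cdot \frac{1}{124} \cdot 53 - 31343} = \sqrt{\frac{53}{248} - 31343} = \sqrt{- \frac{7773011}{248}} = \frac{i \sqrt{481926682}}{124}$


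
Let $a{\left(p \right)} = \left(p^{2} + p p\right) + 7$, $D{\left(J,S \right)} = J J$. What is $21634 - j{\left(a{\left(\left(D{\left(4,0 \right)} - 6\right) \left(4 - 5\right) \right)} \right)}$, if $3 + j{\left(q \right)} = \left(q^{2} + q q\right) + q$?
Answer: $-64268$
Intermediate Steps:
$D{\left(J,S \right)} = J^{2}$
$a{\left(p \right)} = 7 + 2 p^{2}$ ($a{\left(p \right)} = \left(p^{2} + p^{2}\right) + 7 = 2 p^{2} + 7 = 7 + 2 p^{2}$)
$j{\left(q \right)} = -3 + q + 2 q^{2}$ ($j{\left(q \right)} = -3 + \left(\left(q^{2} + q q\right) + q\right) = -3 + \left(\left(q^{2} + q^{2}\right) + q\right) = -3 + \left(2 q^{2} + q\right) = -3 + \left(q + 2 q^{2}\right) = -3 + q + 2 q^{2}$)
$21634 - j{\left(a{\left(\left(D{\left(4,0 \right)} - 6\right) \left(4 - 5\right) \right)} \right)} = 21634 - \left(-3 + \left(7 + 2 \left(\left(4^{2} - 6\right) \left(4 - 5\right)\right)^{2}\right) + 2 \left(7 + 2 \left(\left(4^{2} - 6\right) \left(4 - 5\right)\right)^{2}\right)^{2}\right) = 21634 - \left(-3 + \left(7 + 2 \left(\left(16 - 6\right) \left(-1\right)\right)^{2}\right) + 2 \left(7 + 2 \left(\left(16 - 6\right) \left(-1\right)\right)^{2}\right)^{2}\right) = 21634 - \left(-3 + \left(7 + 2 \left(10 \left(-1\right)\right)^{2}\right) + 2 \left(7 + 2 \left(10 \left(-1\right)\right)^{2}\right)^{2}\right) = 21634 - \left(-3 + \left(7 + 2 \left(-10\right)^{2}\right) + 2 \left(7 + 2 \left(-10\right)^{2}\right)^{2}\right) = 21634 - \left(-3 + \left(7 + 2 \cdot 100\right) + 2 \left(7 + 2 \cdot 100\right)^{2}\right) = 21634 - \left(-3 + \left(7 + 200\right) + 2 \left(7 + 200\right)^{2}\right) = 21634 - \left(-3 + 207 + 2 \cdot 207^{2}\right) = 21634 - \left(-3 + 207 + 2 \cdot 42849\right) = 21634 - \left(-3 + 207 + 85698\right) = 21634 - 85902 = -64268$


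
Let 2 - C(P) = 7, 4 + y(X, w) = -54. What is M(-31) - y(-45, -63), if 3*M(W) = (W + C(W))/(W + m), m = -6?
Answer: 2158/37 ≈ 58.324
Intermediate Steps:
y(X, w) = -58 (y(X, w) = -4 - 54 = -58)
C(P) = -5 (C(P) = 2 - 1*7 = 2 - 7 = -5)
M(W) = (-5 + W)/(3*(-6 + W)) (M(W) = ((W - 5)/(W - 6))/3 = ((-5 + W)/(-6 + W))/3 = (-5 + W)/(3*(-6 + W)))
M(-31) - y(-45, -63) = (-5 - 31)/(3*(-6 - 31)) - 1*(-58) = (⅓)*(-36)/(-37) + 58 = (⅓)*(-1/37)*(-36) + 58 = 12/37 + 58 = 2158/37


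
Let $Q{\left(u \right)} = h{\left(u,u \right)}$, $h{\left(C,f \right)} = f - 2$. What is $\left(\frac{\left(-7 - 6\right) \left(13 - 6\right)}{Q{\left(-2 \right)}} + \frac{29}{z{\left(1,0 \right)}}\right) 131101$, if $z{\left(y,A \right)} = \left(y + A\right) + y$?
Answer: $\frac{19534049}{4} \approx 4.8835 \cdot 10^{6}$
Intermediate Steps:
$h{\left(C,f \right)} = -2 + f$
$Q{\left(u \right)} = -2 + u$
$z{\left(y,A \right)} = A + 2 y$ ($z{\left(y,A \right)} = \left(A + y\right) + y = A + 2 y$)
$\left(\frac{\left(-7 - 6\right) \left(13 - 6\right)}{Q{\left(-2 \right)}} + \frac{29}{z{\left(1,0 \right)}}\right) 131101 = \left(\frac{\left(-7 - 6\right) \left(13 - 6\right)}{-2 - 2} + \frac{29}{0 + 2 \cdot 1}\right) 131101 = \left(\frac{\left(-13\right) 7}{-4} + \frac{29}{0 + 2}\right) 131101 = \left(\left(-91\right) \left(- \frac{1}{4}\right) + \frac{29}{2}\right) 131101 = \left(\frac{91}{4} + 29 \cdot \frac{1}{2}\right) 131101 = \left(\frac{91}{4} + \frac{29}{2}\right) 131101 = \frac{149}{4} \cdot 131101 = \frac{19534049}{4}$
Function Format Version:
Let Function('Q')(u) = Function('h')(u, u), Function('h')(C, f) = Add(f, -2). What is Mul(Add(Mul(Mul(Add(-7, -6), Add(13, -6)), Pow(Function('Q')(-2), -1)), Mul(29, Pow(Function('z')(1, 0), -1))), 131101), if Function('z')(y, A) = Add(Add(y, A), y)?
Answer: Rational(19534049, 4) ≈ 4.8835e+6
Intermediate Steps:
Function('h')(C, f) = Add(-2, f)
Function('Q')(u) = Add(-2, u)
Function('z')(y, A) = Add(A, Mul(2, y)) (Function('z')(y, A) = Add(Add(A, y), y) = Add(A, Mul(2, y)))
Mul(Add(Mul(Mul(Add(-7, -6), Add(13, -6)), Pow(Function('Q')(-2), -1)), Mul(29, Pow(Function('z')(1, 0), -1))), 131101) = Mul(Add(Mul(Mul(Add(-7, -6), Add(13, -6)), Pow(Add(-2, -2), -1)), Mul(29, Pow(Add(0, Mul(2, 1)), -1))), 131101) = Mul(Add(Mul(Mul(-13, 7), Pow(-4, -1)), Mul(29, Pow(Add(0, 2), -1))), 131101) = Mul(Add(Mul(-91, Rational(-1, 4)), Mul(29, Pow(2, -1))), 131101) = Mul(Add(Rational(91, 4), Mul(29, Rational(1, 2))), 131101) = Mul(Add(Rational(91, 4), Rational(29, 2)), 131101) = Mul(Rational(149, 4), 131101) = Rational(19534049, 4)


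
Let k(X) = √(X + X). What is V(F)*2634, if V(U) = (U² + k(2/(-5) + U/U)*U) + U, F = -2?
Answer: 5268 - 5268*√30/5 ≈ -502.80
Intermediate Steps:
k(X) = √2*√X (k(X) = √(2*X) = √2*√X)
V(U) = U + U² + U*√30/5 (V(U) = (U² + (√2*√(2/(-5) + U/U))*U) + U = (U² + (√2*√(2*(-⅕) + 1))*U) + U = (U² + (√2*√(-⅖ + 1))*U) + U = (U² + (√2*√(⅗))*U) + U = (U² + (√2*(√15/5))*U) + U = (U² + (√30/5)*U) + U = (U² + U*√30/5) + U = U + U² + U*√30/5)
V(F)*2634 = ((⅕)*(-2)*(5 + √30 + 5*(-2)))*2634 = ((⅕)*(-2)*(5 + √30 - 10))*2634 = ((⅕)*(-2)*(-5 + √30))*2634 = (2 - 2*√30/5)*2634 = 5268 - 5268*√30/5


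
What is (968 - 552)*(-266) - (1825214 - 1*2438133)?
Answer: 502263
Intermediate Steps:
(968 - 552)*(-266) - (1825214 - 1*2438133) = 416*(-266) - (1825214 - 2438133) = -110656 - 1*(-612919) = -110656 + 612919 = 502263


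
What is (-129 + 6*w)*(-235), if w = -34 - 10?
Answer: 92355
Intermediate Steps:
w = -44
(-129 + 6*w)*(-235) = (-129 + 6*(-44))*(-235) = (-129 - 264)*(-235) = -393*(-235) = 92355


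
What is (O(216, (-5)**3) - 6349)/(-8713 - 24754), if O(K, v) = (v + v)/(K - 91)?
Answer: 6351/33467 ≈ 0.18977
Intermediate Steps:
O(K, v) = 2*v/(-91 + K) (O(K, v) = (2*v)/(-91 + K) = 2*v/(-91 + K))
(O(216, (-5)**3) - 6349)/(-8713 - 24754) = (2*(-5)**3/(-91 + 216) - 6349)/(-8713 - 24754) = (2*(-125)/125 - 6349)/(-33467) = (2*(-125)*(1/125) - 6349)*(-1/33467) = (-2 - 6349)*(-1/33467) = -6351*(-1/33467) = 6351/33467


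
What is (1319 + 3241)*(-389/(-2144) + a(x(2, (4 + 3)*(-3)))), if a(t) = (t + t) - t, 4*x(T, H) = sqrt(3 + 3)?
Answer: 110865/134 + 1140*sqrt(6) ≈ 3619.8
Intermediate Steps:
x(T, H) = sqrt(6)/4 (x(T, H) = sqrt(3 + 3)/4 = sqrt(6)/4)
a(t) = t (a(t) = 2*t - t = t)
(1319 + 3241)*(-389/(-2144) + a(x(2, (4 + 3)*(-3)))) = (1319 + 3241)*(-389/(-2144) + sqrt(6)/4) = 4560*(-389*(-1/2144) + sqrt(6)/4) = 4560*(389/2144 + sqrt(6)/4) = 110865/134 + 1140*sqrt(6)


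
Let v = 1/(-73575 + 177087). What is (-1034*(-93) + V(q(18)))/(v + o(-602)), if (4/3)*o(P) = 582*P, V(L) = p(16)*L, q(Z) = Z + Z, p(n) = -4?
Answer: -9939015216/27200158775 ≈ -0.36540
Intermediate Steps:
q(Z) = 2*Z
v = 1/103512 ≈ 9.6607e-6
V(L) = -4*L
o(P) = 873*P/2 (o(P) = 3*(582*P)/4 = 873*P/2)
(-1034*(-93) + V(q(18)))/(v + o(-602)) = (-1034*(-93) - 8*18)/(1/103512 + (873/2)*(-602)) = (96162 - 4*36)/(1/103512 - 262773) = (96162 - 144)/(-27200158775/103512) = 96018*(-103512/27200158775) = -9939015216/27200158775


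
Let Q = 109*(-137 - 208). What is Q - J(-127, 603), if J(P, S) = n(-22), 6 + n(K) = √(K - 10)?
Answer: -37599 - 4*I*√2 ≈ -37599.0 - 5.6569*I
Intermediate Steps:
n(K) = -6 + √(-10 + K) (n(K) = -6 + √(K - 10) = -6 + √(-10 + K))
Q = -37605 (Q = 109*(-345) = -37605)
J(P, S) = -6 + 4*I*√2 (J(P, S) = -6 + √(-10 - 22) = -6 + √(-32) = -6 + 4*I*√2)
Q - J(-127, 603) = -37605 - (-6 + 4*I*√2) = -37605 + (6 - 4*I*√2) = -37599 - 4*I*√2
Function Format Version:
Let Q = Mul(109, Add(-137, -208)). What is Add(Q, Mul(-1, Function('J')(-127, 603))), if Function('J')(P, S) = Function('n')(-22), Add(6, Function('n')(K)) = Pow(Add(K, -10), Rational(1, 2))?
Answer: Add(-37599, Mul(-4, I, Pow(2, Rational(1, 2)))) ≈ Add(-37599., Mul(-5.6569, I))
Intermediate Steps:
Function('n')(K) = Add(-6, Pow(Add(-10, K), Rational(1, 2))) (Function('n')(K) = Add(-6, Pow(Add(K, -10), Rational(1, 2))) = Add(-6, Pow(Add(-10, K), Rational(1, 2))))
Q = -37605 (Q = Mul(109, -345) = -37605)
Function('J')(P, S) = Add(-6, Mul(4, I, Pow(2, Rational(1, 2)))) (Function('J')(P, S) = Add(-6, Pow(Add(-10, -22), Rational(1, 2))) = Add(-6, Pow(-32, Rational(1, 2))) = Add(-6, Mul(4, I, Pow(2, Rational(1, 2)))))
Add(Q, Mul(-1, Function('J')(-127, 603))) = Add(-37605, Mul(-1, Add(-6, Mul(4, I, Pow(2, Rational(1, 2)))))) = Add(-37605, Add(6, Mul(-4, I, Pow(2, Rational(1, 2))))) = Add(-37599, Mul(-4, I, Pow(2, Rational(1, 2))))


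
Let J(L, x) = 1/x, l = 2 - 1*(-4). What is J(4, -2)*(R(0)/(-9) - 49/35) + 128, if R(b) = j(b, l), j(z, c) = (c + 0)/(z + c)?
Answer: 5794/45 ≈ 128.76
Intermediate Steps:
l = 6 (l = 2 + 4 = 6)
j(z, c) = c/(c + z)
R(b) = 6/(6 + b)
J(4, -2)*(R(0)/(-9) - 49/35) + 128 = ((6/(6 + 0))/(-9) - 49/35)/(-2) + 128 = -((6/6)*(-⅑) - 49*1/35)/2 + 128 = -((6*(⅙))*(-⅑) - 7/5)/2 + 128 = -(1*(-⅑) - 7/5)/2 + 128 = -(-⅑ - 7/5)/2 + 128 = -½*(-68/45) + 128 = 34/45 + 128 = 5794/45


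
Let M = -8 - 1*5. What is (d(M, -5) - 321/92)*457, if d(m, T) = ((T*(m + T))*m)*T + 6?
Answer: 246062967/92 ≈ 2.6746e+6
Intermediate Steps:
M = -13 (M = -8 - 5 = -13)
d(m, T) = 6 + m*T²*(T + m) (d(m, T) = ((T*(T + m))*m)*T + 6 = (T*m*(T + m))*T + 6 = m*T²*(T + m) + 6 = 6 + m*T²*(T + m))
(d(M, -5) - 321/92)*457 = ((6 - 13*(-5)³ + (-5)²*(-13)²) - 321/92)*457 = ((6 - 13*(-125) + 25*169) - 321*1/92)*457 = ((6 + 1625 + 4225) - 321/92)*457 = (5856 - 321/92)*457 = (538431/92)*457 = 246062967/92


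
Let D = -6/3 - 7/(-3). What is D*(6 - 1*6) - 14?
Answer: -14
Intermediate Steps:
D = ⅓ (D = -6*⅓ - 7*(-⅓) = -2 + 7/3 = ⅓ ≈ 0.33333)
D*(6 - 1*6) - 14 = (6 - 1*6)/3 - 14 = (6 - 6)/3 - 14 = (⅓)*0 - 14 = 0 - 14 = -14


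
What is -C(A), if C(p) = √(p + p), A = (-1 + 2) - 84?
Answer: -I*√166 ≈ -12.884*I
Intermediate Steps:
A = -83 (A = 1 - 84 = -83)
C(p) = √2*√p (C(p) = √(2*p) = √2*√p)
-C(A) = -√2*√(-83) = -√2*I*√83 = -I*√166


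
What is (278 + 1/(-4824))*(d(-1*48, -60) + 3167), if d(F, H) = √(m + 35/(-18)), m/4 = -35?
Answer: 4247171857/4824 + 1341071*I*√5110/28944 ≈ 8.8043e+5 + 3312.1*I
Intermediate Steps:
m = -140 (m = 4*(-35) = -140)
d(F, H) = I*√5110/6 (d(F, H) = √(-140 + 35/(-18)) = √(-140 + 35*(-1/18)) = √(-140 - 35/18) = √(-2555/18) = I*√5110/6)
(278 + 1/(-4824))*(d(-1*48, -60) + 3167) = (278 + 1/(-4824))*(I*√5110/6 + 3167) = (278 - 1/4824)*(3167 + I*√5110/6) = 1341071*(3167 + I*√5110/6)/4824 = 4247171857/4824 + 1341071*I*√5110/28944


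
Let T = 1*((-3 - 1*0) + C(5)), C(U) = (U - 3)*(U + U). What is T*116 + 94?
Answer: 2066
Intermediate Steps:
C(U) = 2*U*(-3 + U) (C(U) = (-3 + U)*(2*U) = 2*U*(-3 + U))
T = 17 (T = 1*((-3 - 1*0) + 2*5*(-3 + 5)) = 1*((-3 + 0) + 2*5*2) = 1*(-3 + 20) = 1*17 = 17)
T*116 + 94 = 17*116 + 94 = 1972 + 94 = 2066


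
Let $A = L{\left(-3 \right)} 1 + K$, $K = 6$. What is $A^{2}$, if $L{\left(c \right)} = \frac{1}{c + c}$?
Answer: $\frac{1225}{36} \approx 34.028$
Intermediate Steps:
$L{\left(c \right)} = \frac{1}{2 c}$
$A = \frac{35}{6}$ ($A = \frac{1}{2 \left(-3\right)} 1 + 6 = \frac{1}{2} \left(- \frac{1}{3}\right) 1 + 6 = \left(- \frac{1}{6}\right) 1 + 6 = - \frac{1}{6} + 6 = \frac{35}{6} \approx 5.8333$)
$A^{2} = \left(\frac{35}{6}\right)^{2} = \frac{1225}{36}$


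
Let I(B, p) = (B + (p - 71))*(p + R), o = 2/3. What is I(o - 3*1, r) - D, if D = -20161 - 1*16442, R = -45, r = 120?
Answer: 40103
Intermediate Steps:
o = ⅔ (o = 2*(⅓) = ⅔ ≈ 0.66667)
D = -36603 (D = -20161 - 16442 = -36603)
I(B, p) = (-45 + p)*(-71 + B + p) (I(B, p) = (B + (p - 71))*(p - 45) = (B + (-71 + p))*(-45 + p) = (-71 + B + p)*(-45 + p) = (-45 + p)*(-71 + B + p))
I(o - 3*1, r) - D = (3195 + 120² - 116*120 - 45*(⅔ - 3*1) + (⅔ - 3*1)*120) - 1*(-36603) = (3195 + 14400 - 13920 - 45*(⅔ - 3) + (⅔ - 3)*120) + 36603 = (3195 + 14400 - 13920 - 45*(-7/3) - 7/3*120) + 36603 = (3195 + 14400 - 13920 + 105 - 280) + 36603 = 3500 + 36603 = 40103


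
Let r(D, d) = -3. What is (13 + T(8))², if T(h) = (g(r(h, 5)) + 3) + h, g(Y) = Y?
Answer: 441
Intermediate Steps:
T(h) = h (T(h) = (-3 + 3) + h = 0 + h = h)
(13 + T(8))² = (13 + 8)² = 21² = 441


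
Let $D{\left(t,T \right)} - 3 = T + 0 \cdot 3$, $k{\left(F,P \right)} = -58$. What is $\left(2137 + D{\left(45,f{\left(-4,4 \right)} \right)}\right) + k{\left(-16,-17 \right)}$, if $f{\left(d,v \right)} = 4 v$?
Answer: $2098$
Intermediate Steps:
$D{\left(t,T \right)} = 3 + T$ ($D{\left(t,T \right)} = 3 + \left(T + 0 \cdot 3\right) = 3 + \left(T + 0\right) = 3 + T$)
$\left(2137 + D{\left(45,f{\left(-4,4 \right)} \right)}\right) + k{\left(-16,-17 \right)} = \left(2137 + \left(3 + 4 \cdot 4\right)\right) - 58 = \left(2137 + \left(3 + 16\right)\right) - 58 = \left(2137 + 19\right) - 58 = 2156 - 58 = 2098$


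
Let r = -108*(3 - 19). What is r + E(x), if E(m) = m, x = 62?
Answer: 1790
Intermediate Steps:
r = 1728 (r = -108*(-16) = 1728)
r + E(x) = 1728 + 62 = 1790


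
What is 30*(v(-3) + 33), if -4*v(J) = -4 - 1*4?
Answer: 1050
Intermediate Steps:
v(J) = 2 (v(J) = -(-4 - 1*4)/4 = -(-4 - 4)/4 = -1/4*(-8) = 2)
30*(v(-3) + 33) = 30*(2 + 33) = 30*35 = 1050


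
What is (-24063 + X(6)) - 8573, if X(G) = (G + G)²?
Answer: -32492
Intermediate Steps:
X(G) = 4*G² (X(G) = (2*G)² = 4*G²)
(-24063 + X(6)) - 8573 = (-24063 + 4*6²) - 8573 = (-24063 + 4*36) - 8573 = (-24063 + 144) - 8573 = -23919 - 8573 = -32492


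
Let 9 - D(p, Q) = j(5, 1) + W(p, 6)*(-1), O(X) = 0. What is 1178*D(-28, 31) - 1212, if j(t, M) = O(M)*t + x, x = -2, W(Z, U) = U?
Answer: 18814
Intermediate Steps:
j(t, M) = -2 (j(t, M) = 0*t - 2 = 0 - 2 = -2)
D(p, Q) = 17 (D(p, Q) = 9 - (-2 + 6*(-1)) = 9 - (-2 - 6) = 9 - 1*(-8) = 9 + 8 = 17)
1178*D(-28, 31) - 1212 = 1178*17 - 1212 = 20026 - 1212 = 18814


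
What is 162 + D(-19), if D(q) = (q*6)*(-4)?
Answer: 618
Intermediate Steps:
D(q) = -24*q (D(q) = (6*q)*(-4) = -24*q)
162 + D(-19) = 162 - 24*(-19) = 162 + 456 = 618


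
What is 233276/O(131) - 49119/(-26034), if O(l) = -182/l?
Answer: -132594687941/789698 ≈ -1.6791e+5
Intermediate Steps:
233276/O(131) - 49119/(-26034) = 233276/((-182/131)) - 49119/(-26034) = 233276/((-182*1/131)) - 49119*(-1/26034) = 233276/(-182/131) + 16373/8678 = 233276*(-131/182) + 16373/8678 = -15279578/91 + 16373/8678 = -132594687941/789698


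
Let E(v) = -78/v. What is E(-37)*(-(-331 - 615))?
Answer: 73788/37 ≈ 1994.3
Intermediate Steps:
E(-37)*(-(-331 - 615)) = (-78/(-37))*(-(-331 - 615)) = (-78*(-1/37))*(-1*(-946)) = (78/37)*946 = 73788/37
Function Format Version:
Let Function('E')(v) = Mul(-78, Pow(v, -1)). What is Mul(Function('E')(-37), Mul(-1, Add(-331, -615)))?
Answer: Rational(73788, 37) ≈ 1994.3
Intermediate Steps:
Mul(Function('E')(-37), Mul(-1, Add(-331, -615))) = Mul(Mul(-78, Pow(-37, -1)), Mul(-1, Add(-331, -615))) = Mul(Mul(-78, Rational(-1, 37)), Mul(-1, -946)) = Mul(Rational(78, 37), 946) = Rational(73788, 37)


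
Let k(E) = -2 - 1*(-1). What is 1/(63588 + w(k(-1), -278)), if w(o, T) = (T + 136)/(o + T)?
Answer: 279/17741194 ≈ 1.5726e-5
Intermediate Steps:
k(E) = -1 (k(E) = -2 + 1 = -1)
w(o, T) = (136 + T)/(T + o)
1/(63588 + w(k(-1), -278)) = 1/(63588 + (136 - 278)/(-278 - 1)) = 1/(63588 - 142/(-279)) = 1/(63588 - 1/279*(-142)) = 1/(63588 + 142/279) = 1/(17741194/279) = 279/17741194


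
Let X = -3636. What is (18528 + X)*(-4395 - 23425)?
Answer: -414295440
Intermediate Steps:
(18528 + X)*(-4395 - 23425) = (18528 - 3636)*(-4395 - 23425) = 14892*(-27820) = -414295440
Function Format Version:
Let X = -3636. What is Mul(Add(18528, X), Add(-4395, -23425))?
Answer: -414295440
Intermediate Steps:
Mul(Add(18528, X), Add(-4395, -23425)) = Mul(Add(18528, -3636), Add(-4395, -23425)) = Mul(14892, -27820) = -414295440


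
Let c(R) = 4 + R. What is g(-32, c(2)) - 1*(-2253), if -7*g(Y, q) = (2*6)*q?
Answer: 15699/7 ≈ 2242.7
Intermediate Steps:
g(Y, q) = -12*q/7 (g(Y, q) = -2*6*q/7 = -12*q/7)
g(-32, c(2)) - 1*(-2253) = -12*(4 + 2)/7 - 1*(-2253) = -12/7*6 + 2253 = -72/7 + 2253 = 15699/7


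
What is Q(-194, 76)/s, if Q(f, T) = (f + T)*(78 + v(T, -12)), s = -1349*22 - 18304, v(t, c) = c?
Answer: 118/727 ≈ 0.16231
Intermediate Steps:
s = -47982 (s = -29678 - 18304 = -47982)
Q(f, T) = 66*T + 66*f (Q(f, T) = (f + T)*(78 - 12) = (T + f)*66 = 66*T + 66*f)
Q(-194, 76)/s = (66*76 + 66*(-194))/(-47982) = (5016 - 12804)*(-1/47982) = -7788*(-1/47982) = 118/727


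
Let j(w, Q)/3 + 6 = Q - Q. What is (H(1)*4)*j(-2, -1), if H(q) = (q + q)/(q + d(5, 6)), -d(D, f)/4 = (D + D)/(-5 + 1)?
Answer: -144/11 ≈ -13.091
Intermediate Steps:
j(w, Q) = -18 (j(w, Q) = -18 + 3*(Q - Q) = -18 + 3*0 = -18 + 0 = -18)
d(D, f) = 2*D (d(D, f) = -4*(D + D)/(-5 + 1) = -4*2*D/(-4) = -4*2*D*(-1)/4 = -(-2)*D = 2*D)
H(q) = 2*q/(10 + q) (H(q) = (q + q)/(q + 2*5) = (2*q)/(q + 10) = (2*q)/(10 + q) = 2*q/(10 + q))
(H(1)*4)*j(-2, -1) = ((2*1/(10 + 1))*4)*(-18) = ((2*1/11)*4)*(-18) = ((2*1*(1/11))*4)*(-18) = ((2/11)*4)*(-18) = (8/11)*(-18) = -144/11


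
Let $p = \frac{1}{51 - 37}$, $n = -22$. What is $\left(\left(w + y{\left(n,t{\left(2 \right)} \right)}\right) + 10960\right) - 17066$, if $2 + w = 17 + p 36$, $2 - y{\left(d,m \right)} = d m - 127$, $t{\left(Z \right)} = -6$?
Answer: $- \frac{42640}{7} \approx -6091.4$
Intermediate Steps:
$y{\left(d,m \right)} = 129 - d m$ ($y{\left(d,m \right)} = 2 - \left(d m - 127\right) = 2 - \left(-127 + d m\right) = 129 - d m$)
$p = \frac{1}{14} \approx 0.071429$
$w = \frac{123}{7}$ ($w = -2 + \left(17 + \frac{1}{14} \cdot 36\right) = -2 + \left(17 + \frac{18}{7}\right) = -2 + \frac{137}{7} = \frac{123}{7} \approx 17.571$)
$\left(\left(w + y{\left(n,t{\left(2 \right)} \right)}\right) + 10960\right) - 17066 = \left(\left(\frac{123}{7} + \left(129 - \left(-22\right) \left(-6\right)\right)\right) + 10960\right) - 17066 = \left(\left(\frac{123}{7} + \left(129 - 132\right)\right) + 10960\right) - 17066 = \left(\left(\frac{123}{7} - 3\right) + 10960\right) - 17066 = \left(\frac{102}{7} + 10960\right) - 17066 = \frac{76822}{7} - 17066 = - \frac{42640}{7}$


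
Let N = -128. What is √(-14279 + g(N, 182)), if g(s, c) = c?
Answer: I*√14097 ≈ 118.73*I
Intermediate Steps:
√(-14279 + g(N, 182)) = √(-14279 + 182) = √(-14097) = I*√14097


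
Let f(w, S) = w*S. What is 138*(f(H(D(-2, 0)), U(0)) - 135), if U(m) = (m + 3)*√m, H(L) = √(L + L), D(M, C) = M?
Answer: -18630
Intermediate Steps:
H(L) = √2*√L (H(L) = √(2*L) = √2*√L)
U(m) = √m*(3 + m) (U(m) = (3 + m)*√m = √m*(3 + m))
f(w, S) = S*w
138*(f(H(D(-2, 0)), U(0)) - 135) = 138*((√0*(3 + 0))*(√2*√(-2)) - 135) = 138*((0*3)*(√2*(I*√2)) - 135) = 138*(0*(2*I) - 135) = 138*(0 - 135) = 138*(-135) = -18630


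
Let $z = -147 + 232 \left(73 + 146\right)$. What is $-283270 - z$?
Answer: $-333931$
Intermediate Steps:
$z = 50661$ ($z = -147 + 232 \cdot 219 = -147 + 50808 = 50661$)
$-283270 - z = -283270 - 50661 = -333931$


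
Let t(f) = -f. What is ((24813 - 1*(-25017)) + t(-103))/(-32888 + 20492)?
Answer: -49933/12396 ≈ -4.0282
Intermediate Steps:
((24813 - 1*(-25017)) + t(-103))/(-32888 + 20492) = ((24813 - 1*(-25017)) - 1*(-103))/(-32888 + 20492) = ((24813 + 25017) + 103)/(-12396) = (49830 + 103)*(-1/12396) = 49933*(-1/12396) = -49933/12396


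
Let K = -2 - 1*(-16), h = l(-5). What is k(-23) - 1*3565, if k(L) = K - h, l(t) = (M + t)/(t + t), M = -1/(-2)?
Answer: -71029/20 ≈ -3551.4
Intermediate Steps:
M = ½ (M = -1*(-½) = ½ ≈ 0.50000)
l(t) = (½ + t)/(2*t) (l(t) = (½ + t)/(t + t) = (½ + t)/((2*t)) = (½ + t)*(1/(2*t)) = (½ + t)/(2*t))
h = 9/20 (h = (¼)*(1 + 2*(-5))/(-5) = (¼)*(-⅕)*(1 - 10) = (¼)*(-⅕)*(-9) = 9/20 ≈ 0.45000)
K = 14 (K = -2 + 16 = 14)
k(L) = 271/20 (k(L) = 14 - 1*9/20 = 14 - 9/20 = 271/20)
k(-23) - 1*3565 = 271/20 - 1*3565 = 271/20 - 3565 = -71029/20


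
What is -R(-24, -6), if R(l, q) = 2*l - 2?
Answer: 50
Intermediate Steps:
R(l, q) = -2 + 2*l
-R(-24, -6) = -(-2 + 2*(-24)) = -(-2 - 48) = -1*(-50) = 50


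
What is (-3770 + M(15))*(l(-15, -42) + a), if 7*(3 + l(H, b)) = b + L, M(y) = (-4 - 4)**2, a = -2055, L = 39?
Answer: 53399754/7 ≈ 7.6285e+6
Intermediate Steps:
M(y) = 64 (M(y) = (-8)**2 = 64)
l(H, b) = 18/7 + b/7 (l(H, b) = -3 + (b + 39)/7 = -3 + (39 + b)/7 = -3 + (39/7 + b/7) = 18/7 + b/7)
(-3770 + M(15))*(l(-15, -42) + a) = (-3770 + 64)*((18/7 + (1/7)*(-42)) - 2055) = -3706*((18/7 - 6) - 2055) = -3706*(-24/7 - 2055) = -3706*(-14409/7) = 53399754/7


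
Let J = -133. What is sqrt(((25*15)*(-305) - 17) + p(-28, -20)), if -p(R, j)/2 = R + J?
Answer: I*sqrt(114070) ≈ 337.74*I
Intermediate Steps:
p(R, j) = 266 - 2*R (p(R, j) = -2*(R - 133) = -2*(-133 + R) = 266 - 2*R)
sqrt(((25*15)*(-305) - 17) + p(-28, -20)) = sqrt(((25*15)*(-305) - 17) + (266 - 2*(-28))) = sqrt((375*(-305) - 17) + (266 + 56)) = sqrt((-114375 - 17) + 322) = sqrt(-114392 + 322) = sqrt(-114070) = I*sqrt(114070)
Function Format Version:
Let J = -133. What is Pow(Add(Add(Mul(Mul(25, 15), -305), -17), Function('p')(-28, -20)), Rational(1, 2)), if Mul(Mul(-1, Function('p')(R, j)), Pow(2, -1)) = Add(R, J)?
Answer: Mul(I, Pow(114070, Rational(1, 2))) ≈ Mul(337.74, I)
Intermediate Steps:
Function('p')(R, j) = Add(266, Mul(-2, R)) (Function('p')(R, j) = Mul(-2, Add(R, -133)) = Mul(-2, Add(-133, R)) = Add(266, Mul(-2, R)))
Pow(Add(Add(Mul(Mul(25, 15), -305), -17), Function('p')(-28, -20)), Rational(1, 2)) = Pow(Add(Add(Mul(Mul(25, 15), -305), -17), Add(266, Mul(-2, -28))), Rational(1, 2)) = Pow(Add(Add(Mul(375, -305), -17), Add(266, 56)), Rational(1, 2)) = Pow(Add(Add(-114375, -17), 322), Rational(1, 2)) = Pow(Add(-114392, 322), Rational(1, 2)) = Pow(-114070, Rational(1, 2)) = Mul(I, Pow(114070, Rational(1, 2)))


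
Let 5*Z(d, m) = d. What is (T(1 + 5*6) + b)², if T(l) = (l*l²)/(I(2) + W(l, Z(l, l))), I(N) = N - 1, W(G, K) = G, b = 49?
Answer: 983386881/1024 ≈ 9.6034e+5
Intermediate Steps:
Z(d, m) = d/5
I(N) = -1 + N
T(l) = l³/(1 + l) (T(l) = (l*l²)/((-1 + 2) + l) = l³/(1 + l))
(T(1 + 5*6) + b)² = ((1 + 5*6)³/(1 + (1 + 5*6)) + 49)² = ((1 + 30)³/(1 + (1 + 30)) + 49)² = (31³/(1 + 31) + 49)² = (29791/32 + 49)² = (31359/32)² = 983386881/1024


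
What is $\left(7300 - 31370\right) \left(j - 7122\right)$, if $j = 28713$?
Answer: $-519695370$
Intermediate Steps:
$\left(7300 - 31370\right) \left(j - 7122\right) = \left(7300 - 31370\right) \left(28713 - 7122\right) = \left(-24070\right) 21591 = -519695370$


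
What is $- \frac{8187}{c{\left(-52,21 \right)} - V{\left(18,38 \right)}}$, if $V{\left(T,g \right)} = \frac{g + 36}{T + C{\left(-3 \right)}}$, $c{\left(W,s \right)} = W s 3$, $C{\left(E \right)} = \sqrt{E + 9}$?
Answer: $\frac{2134964925}{855391177} + \frac{302919 \sqrt{6}}{1710782354} \approx 2.4963$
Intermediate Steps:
$C{\left(E \right)} = \sqrt{9 + E}$
$c{\left(W,s \right)} = 3 W s$
$V{\left(T,g \right)} = \frac{36 + g}{T + \sqrt{6}}$ ($V{\left(T,g \right)} = \frac{g + 36}{T + \sqrt{9 - 3}} = \frac{36 + g}{T + \sqrt{6}}$)
$- \frac{8187}{c{\left(-52,21 \right)} - V{\left(18,38 \right)}} = - \frac{8187}{3 \left(-52\right) 21 - \frac{36 + 38}{18 + \sqrt{6}}} = - \frac{8187}{-3276 - \frac{1}{18 + \sqrt{6}} \cdot 74} = - \frac{8187}{-3276 - \frac{74}{18 + \sqrt{6}}}$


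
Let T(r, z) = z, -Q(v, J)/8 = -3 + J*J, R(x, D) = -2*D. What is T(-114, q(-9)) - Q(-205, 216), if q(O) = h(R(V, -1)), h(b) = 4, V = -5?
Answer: 373228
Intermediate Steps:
q(O) = 4
Q(v, J) = 24 - 8*J² (Q(v, J) = -8*(-3 + J*J) = -8*(-3 + J²) = 24 - 8*J²)
T(-114, q(-9)) - Q(-205, 216) = 4 - (24 - 8*216²) = 4 - (24 - 8*46656) = 4 - (24 - 373248) = 4 - 1*(-373224) = 4 + 373224 = 373228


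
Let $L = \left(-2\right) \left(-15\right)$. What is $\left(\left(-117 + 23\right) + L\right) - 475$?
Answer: $-539$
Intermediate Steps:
$L = 30$
$\left(\left(-117 + 23\right) + L\right) - 475 = \left(\left(-117 + 23\right) + 30\right) - 475 = \left(-94 + 30\right) - 475 = -64 - 475 = -539$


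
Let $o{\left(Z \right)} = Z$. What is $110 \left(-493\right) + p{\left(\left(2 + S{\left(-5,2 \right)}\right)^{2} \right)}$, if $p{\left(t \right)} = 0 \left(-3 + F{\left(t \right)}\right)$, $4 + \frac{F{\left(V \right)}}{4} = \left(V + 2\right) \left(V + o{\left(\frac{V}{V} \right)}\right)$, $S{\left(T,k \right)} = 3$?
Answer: $-54230$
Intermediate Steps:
$F{\left(V \right)} = -16 + 4 \left(1 + V\right) \left(2 + V\right)$ ($F{\left(V \right)} = -16 + 4 \left(V + 2\right) \left(V + \frac{V}{V}\right) = -16 + 4 \left(2 + V\right) \left(V + 1\right) = -16 + 4 \left(2 + V\right) \left(1 + V\right) = -16 + 4 \left(1 + V\right) \left(2 + V\right)$)
$p{\left(t \right)} = 0$ ($p{\left(t \right)} = 0 \left(-3 + \left(-8 + 4 t^{2} + 12 t\right)\right) = 0 \left(-11 + 4 t^{2} + 12 t\right) = 0$)
$110 \left(-493\right) + p{\left(\left(2 + S{\left(-5,2 \right)}\right)^{2} \right)} = 110 \left(-493\right) + 0 = -54230 + 0 = -54230$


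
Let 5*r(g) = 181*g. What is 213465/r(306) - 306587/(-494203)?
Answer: 181485281519/9123975786 ≈ 19.891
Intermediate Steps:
r(g) = 181*g/5 (r(g) = (181*g)/5 = 181*g/5)
213465/r(306) - 306587/(-494203) = 213465/(((181/5)*306)) - 306587/(-494203) = 213465/(55386/5) - 306587*(-1/494203) = 213465*(5/55386) + 306587/494203 = 355775/18462 + 306587/494203 = 181485281519/9123975786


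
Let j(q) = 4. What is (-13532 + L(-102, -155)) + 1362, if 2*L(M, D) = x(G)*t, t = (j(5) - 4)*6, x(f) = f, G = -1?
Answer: -12170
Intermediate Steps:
t = 0 (t = (4 - 4)*6 = 0*6 = 0)
L(M, D) = 0 (L(M, D) = (-1*0)/2 = (½)*0 = 0)
(-13532 + L(-102, -155)) + 1362 = (-13532 + 0) + 1362 = -13532 + 1362 = -12170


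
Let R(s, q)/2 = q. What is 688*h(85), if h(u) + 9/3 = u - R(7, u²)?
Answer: -9885184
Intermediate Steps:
R(s, q) = 2*q
h(u) = -3 + u - 2*u² (h(u) = -3 + (u - 2*u²) = -3 + u - 2*u²)
688*h(85) = 688*(-3 + 85 - 2*85²) = 688*(-3 + 85 - 2*7225) = 688*(-3 + 85 - 14450) = 688*(-14368) = -9885184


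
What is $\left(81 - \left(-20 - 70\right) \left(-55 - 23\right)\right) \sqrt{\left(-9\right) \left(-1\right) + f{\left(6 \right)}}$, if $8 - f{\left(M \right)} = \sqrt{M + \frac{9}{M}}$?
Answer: $- \frac{6939 \sqrt{68 - 2 \sqrt{30}}}{2} \approx -26205.0$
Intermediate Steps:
$f{\left(M \right)} = 8 - \sqrt{M + \frac{9}{M}}$
$\left(81 - \left(-20 - 70\right) \left(-55 - 23\right)\right) \sqrt{\left(-9\right) \left(-1\right) + f{\left(6 \right)}} = \left(81 - \left(-20 - 70\right) \left(-55 - 23\right)\right) \sqrt{\left(-9\right) \left(-1\right) + \left(8 - \sqrt{6 + \frac{9}{6}}\right)} = \left(81 - \left(-90\right) \left(-78\right)\right) \sqrt{9 + \left(8 - \sqrt{6 + 9 \cdot \frac{1}{6}}\right)} = \left(81 - 7020\right) \sqrt{9 + \left(8 - \sqrt{6 + \frac{3}{2}}\right)} = \left(81 - 7020\right) \sqrt{9 + \left(8 - \sqrt{\frac{15}{2}}\right)} = - 6939 \sqrt{9 + \left(8 - \frac{\sqrt{30}}{2}\right)} = - 6939 \sqrt{17 - \frac{\sqrt{30}}{2}}$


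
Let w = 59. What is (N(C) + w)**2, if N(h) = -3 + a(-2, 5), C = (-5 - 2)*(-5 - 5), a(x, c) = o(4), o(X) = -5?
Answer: 2601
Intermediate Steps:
a(x, c) = -5
C = 70 (C = -7*(-10) = 70)
N(h) = -8 (N(h) = -3 - 5 = -8)
(N(C) + w)**2 = (-8 + 59)**2 = 51**2 = 2601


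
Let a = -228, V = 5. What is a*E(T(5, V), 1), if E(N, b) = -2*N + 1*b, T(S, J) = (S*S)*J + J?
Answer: 59052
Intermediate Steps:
T(S, J) = J + J*S² (T(S, J) = S²*J + J = J*S² + J = J + J*S²)
E(N, b) = b - 2*N (E(N, b) = -2*N + b = b - 2*N)
a*E(T(5, V), 1) = -228*(1 - 10*(1 + 5²)) = -228*(1 - 10*(1 + 25)) = -228*(1 - 10*26) = -228*(1 - 2*130) = -228*(1 - 260) = -228*(-259) = 59052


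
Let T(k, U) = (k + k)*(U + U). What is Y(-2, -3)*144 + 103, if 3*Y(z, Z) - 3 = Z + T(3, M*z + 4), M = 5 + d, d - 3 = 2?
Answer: -9113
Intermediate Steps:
d = 5 (d = 3 + 2 = 5)
M = 10 (M = 5 + 5 = 10)
T(k, U) = 4*U*k (T(k, U) = (2*k)*(2*U) = 4*U*k)
Y(z, Z) = 17 + 40*z + Z/3 (Y(z, Z) = 1 + (Z + 4*(10*z + 4)*3)/3 = 1 + (Z + 4*(4 + 10*z)*3)/3 = 1 + (Z + (48 + 120*z))/3 = 1 + (48 + Z + 120*z)/3 = 1 + (16 + 40*z + Z/3) = 17 + 40*z + Z/3)
Y(-2, -3)*144 + 103 = (17 + 40*(-2) + (⅓)*(-3))*144 + 103 = (17 - 80 - 1)*144 + 103 = -64*144 + 103 = -9216 + 103 = -9113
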